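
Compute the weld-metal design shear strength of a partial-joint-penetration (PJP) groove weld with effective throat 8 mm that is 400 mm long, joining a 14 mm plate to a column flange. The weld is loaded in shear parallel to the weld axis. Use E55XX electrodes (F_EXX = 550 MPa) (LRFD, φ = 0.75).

φR_n ≈ 792 kN

Effective throat (given) t_e = 8 mm.
A_we = 8 × 400 = 3200 mm².
F_nw = 0.6 F_EXX = 330 MPa.
φR_n = 0.75 × 330 × 3200 × 10⁻³ = 792 kN.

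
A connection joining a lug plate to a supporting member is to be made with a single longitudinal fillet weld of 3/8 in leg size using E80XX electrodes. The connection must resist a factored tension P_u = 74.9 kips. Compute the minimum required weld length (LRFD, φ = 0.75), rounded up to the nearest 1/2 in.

E80XX → F_EXX = 80 ksi.
Throat t_e = 0.707 × 0.375 = 0.2651 in.
φr_n = 0.75 × 0.6 × 80 × 0.2651 = 9.544 kips/in.
L_req = P_u / φr_n = 74.9 / 9.544 = 7.847 in total.
Round up → use L = 8 in.

L = 8 in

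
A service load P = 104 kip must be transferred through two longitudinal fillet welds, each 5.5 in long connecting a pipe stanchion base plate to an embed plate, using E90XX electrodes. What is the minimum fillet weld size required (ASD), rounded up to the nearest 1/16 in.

E90XX → F_EXX = 90 ksi.
Total weld length L = 11 in.
Required throat t_e = P × Ω / (0.6 F_EXX × L) = 104 × 2.0 / (0.6 × 90 × 11) = 0.3502 in.
Required leg w = t_e / 0.707 = 0.4953 in → use 1/2 in.

w = 1/2 in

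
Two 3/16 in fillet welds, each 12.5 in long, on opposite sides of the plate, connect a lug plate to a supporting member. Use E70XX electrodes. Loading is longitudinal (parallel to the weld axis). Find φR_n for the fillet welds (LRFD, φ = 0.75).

φR_n ≈ 104 kip

E70XX → F_EXX = 70 ksi.
Effective throat t_e = 0.707 × 0.1875 = 0.1326 in.
Total length L = 25 in; A_we = 0.1326 × 25 = 3.314 in².
F_nw = 0.6 F_EXX = 0.6 × 70 = 42 ksi.
φR_n = 0.75 × 42 × 3.314 = 104.4 kip.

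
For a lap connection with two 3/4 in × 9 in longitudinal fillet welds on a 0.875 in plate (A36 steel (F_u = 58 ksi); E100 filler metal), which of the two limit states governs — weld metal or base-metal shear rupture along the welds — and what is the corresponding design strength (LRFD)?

E100XX → F_EXX = 100 ksi.
t_e = 0.707 × 0.75 = 0.5302 in; L = 18 in.
Weld metal: φR_n = 0.75 × 0.6 × 100 × 0.5302 × 18 = 429.5 kips.
Base metal (shear rupture): φR_n = 0.75 × 0.6 × 58 × 0.875 × 18 = 411.1 kips.
Governing: base-metal shear rupture.

φR_n ≈ 411 kips (base-metal shear rupture governs)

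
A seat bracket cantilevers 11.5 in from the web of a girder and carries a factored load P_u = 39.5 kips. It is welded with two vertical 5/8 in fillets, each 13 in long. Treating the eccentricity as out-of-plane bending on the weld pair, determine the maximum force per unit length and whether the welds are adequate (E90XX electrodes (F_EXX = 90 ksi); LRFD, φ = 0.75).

L_w = 2 × 13 = 26 in; section modulus (unit throat) S = 2 × L²/6 = 56.33 in².
Direct shear f_v = P/L_w = 39.5/26 = 1.519 kip/in.
Moment M = P × e = 39.5 × 11.5 = 454.25 kip·in; bending f_b = M/S = 8.064 kip/in.
f_max = √(f_v² + f_b²) = √(1.519² + 8.064²) = 8.205 kip/in.
φr_n = 0.75 × 0.6 × 90 × (0.707 × 0.625) = 17.9 kip/in → adequate.

f_max ≈ 8.21 kip/in; adequate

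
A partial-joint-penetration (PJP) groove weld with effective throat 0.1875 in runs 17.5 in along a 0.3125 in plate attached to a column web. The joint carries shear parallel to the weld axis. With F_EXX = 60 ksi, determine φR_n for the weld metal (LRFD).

φR_n ≈ 88.6 kips

Effective throat (given) t_e = 0.1875 in.
A_we = 0.1875 × 17.5 = 3.281 in².
F_nw = 0.6 F_EXX = 36 ksi.
φR_n = 0.75 × 36 × 3.281 = 88.59 kips.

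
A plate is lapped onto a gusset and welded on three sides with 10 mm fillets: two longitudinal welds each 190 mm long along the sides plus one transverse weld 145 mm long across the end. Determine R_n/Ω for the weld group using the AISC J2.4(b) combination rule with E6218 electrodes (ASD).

E62XX → F_EXX = 620 MPa.
t_e = 0.707 × 10 = 7.07 mm.
R_nwl = 0.6 × 620 × 7.07 × 380 × 10⁻³ = 999.4 kN (longitudinal, 2 welds).
R_nwt = 0.6 × 620 × 7.07 × 145 × 10⁻³ = 381.4 kN (transverse, base value).
(i) R_nwl + R_nwt = 1381 kN; (ii) 0.85 R_nwl + 1.5 R_nwt = 1422 kN.
R_n = max = 1422 kN [governs: (ii)]; R_n/Ω = 710.8 kN.

R_n/Ω ≈ 711 kN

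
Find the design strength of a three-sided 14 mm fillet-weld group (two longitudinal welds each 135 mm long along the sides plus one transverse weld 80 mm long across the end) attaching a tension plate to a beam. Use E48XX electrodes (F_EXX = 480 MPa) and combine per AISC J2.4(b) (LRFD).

t_e = 0.707 × 14 = 9.898 mm.
R_nwl = 0.6 × 480 × 9.898 × 270 × 10⁻³ = 769.7 kN (longitudinal, 2 welds).
R_nwt = 0.6 × 480 × 9.898 × 80 × 10⁻³ = 228 kN (transverse, base value).
(i) R_nwl + R_nwt = 997.7 kN; (ii) 0.85 R_nwl + 1.5 R_nwt = 996.3 kN.
R_n = max = 997.7 kN [governs: (i)]; φR_n = 748.3 kN.

φR_n ≈ 748 kN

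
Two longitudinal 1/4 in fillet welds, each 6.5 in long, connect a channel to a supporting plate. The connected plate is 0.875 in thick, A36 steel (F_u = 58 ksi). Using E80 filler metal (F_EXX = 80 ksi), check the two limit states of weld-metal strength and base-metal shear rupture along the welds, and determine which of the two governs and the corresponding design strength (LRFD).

φR_n ≈ 82.7 kips (weld metal governs)

t_e = 0.707 × 0.25 = 0.1767 in; L = 13 in.
Weld metal: φR_n = 0.75 × 0.6 × 80 × 0.1767 × 13 = 82.72 kips.
Base metal (shear rupture): φR_n = 0.75 × 0.6 × 58 × 0.875 × 13 = 296.9 kips.
Governing: weld metal.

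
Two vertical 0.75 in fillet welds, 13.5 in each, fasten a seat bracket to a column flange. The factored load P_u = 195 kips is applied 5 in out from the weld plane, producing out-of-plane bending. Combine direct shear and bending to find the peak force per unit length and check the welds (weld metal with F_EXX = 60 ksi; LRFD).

L_w = 2 × 13.5 = 27 in; section modulus (unit throat) S = 2 × L²/6 = 60.75 in².
Direct shear f_v = P/L_w = 195/27 = 7.222 kip/in.
Moment M = P × e = 195 × 5 = 975 kip·in; bending f_b = M/S = 16.05 kip/in.
f_max = √(f_v² + f_b²) = √(7.222² + 16.05²) = 17.6 kip/in.
φr_n = 0.75 × 0.6 × 60 × (0.707 × 0.75) = 14.32 kip/in → NOT adequate.

f_max ≈ 17.6 kip/in; NOT adequate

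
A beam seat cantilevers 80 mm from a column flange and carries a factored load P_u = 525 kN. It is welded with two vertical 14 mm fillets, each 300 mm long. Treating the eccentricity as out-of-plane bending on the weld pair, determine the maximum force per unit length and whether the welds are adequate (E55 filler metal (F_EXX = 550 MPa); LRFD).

L_w = 2 × 300 = 600 mm; section modulus (unit throat) S = 2 × L²/6 = 30000 mm².
Direct shear f_v = P/L_w = 525×10³/600 = 875 N/mm.
Moment M = P × e = 525×10³ × 80 = 42000000 N·mm; bending f_b = M/S = 1400 N/mm.
f_max = √(f_v² + f_b²) = √(875² + 1400²) = 1651 N/mm.
φr_n = 0.75 × 0.6 × 550 × (0.707 × 14) = 2450 N/mm → adequate.

f_max ≈ 1650 N/mm; adequate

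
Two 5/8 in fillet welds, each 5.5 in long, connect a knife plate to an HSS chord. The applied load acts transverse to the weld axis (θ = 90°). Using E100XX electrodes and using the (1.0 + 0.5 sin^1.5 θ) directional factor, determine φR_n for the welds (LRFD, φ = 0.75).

E100XX → F_EXX = 100 ksi.
t_e = 0.707 × 0.625 = 0.4419 in; A_we = 0.4419 × 11 = 4.861 in².
Directional factor: 1.0 + 0.5 sin^1.5(90°) = 1.5.
F_nw = 0.6 × 100 × 1.5 = 90 ksi.
φR_n = 0.75 × 90 × 4.861 = 328.1 kip.

φR_n ≈ 328 kip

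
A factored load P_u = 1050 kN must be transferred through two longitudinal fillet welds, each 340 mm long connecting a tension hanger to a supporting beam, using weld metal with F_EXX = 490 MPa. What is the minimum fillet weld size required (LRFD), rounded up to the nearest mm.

Total weld length L = 680 mm.
Required throat t_e = P_u / (φ × 0.6 F_EXX × L) = 1050 / (0.75 × 0.6 × 490 × 680 × 10⁻³) = 7.003 mm.
Required leg w = t_e / 0.707 = 9.905 mm → use 10 mm.

w = 10 mm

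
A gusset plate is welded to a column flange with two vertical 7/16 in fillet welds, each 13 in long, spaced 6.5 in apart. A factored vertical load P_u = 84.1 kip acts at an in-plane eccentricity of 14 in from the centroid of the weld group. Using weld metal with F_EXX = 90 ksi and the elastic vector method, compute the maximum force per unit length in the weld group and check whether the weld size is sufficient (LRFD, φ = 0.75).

Total weld length L_w = 26 in. Treat welds as unit-width lines.
Polar moment about centroid: J = 2[d³/12 + d(b/2)²] = 2[13³/12 + 13×3.25²] = 640.8 in³.
Direct shear f_v = P/L_w = 84.1 / 26 = 3.235 kip/in (vertical).
Torsion M = P·e = 84.1 × 14 = 1177.4 kip·in.
Critical point at (x, y) = (3.25, 6.5) from centroid. f_tx = M·y/J = 11.94 kip/in; f_ty = M·x/J = 5.972 kip/in.
Resultant f_max = √[f_tx² + (f_v + f_ty)²] = √[11.94² + (3.235 + 5.972)²] = 15.08 kip/in.
Capacity per unit length: φr_n = 0.75 × 0.6 × 90 × (0.707 × 0.4375) = 12.53 kip/in.
15.08 > 12.53 → NOT adequate.

f_max ≈ 15.1 kip/in; NOT adequate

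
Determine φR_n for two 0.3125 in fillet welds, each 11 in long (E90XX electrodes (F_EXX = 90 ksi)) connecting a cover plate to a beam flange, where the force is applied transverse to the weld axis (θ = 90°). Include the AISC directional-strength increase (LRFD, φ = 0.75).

t_e = 0.707 × 0.3125 = 0.2209 in; A_we = 0.2209 × 22 = 4.861 in².
Directional factor: 1.0 + 0.5 sin^1.5(90°) = 1.5.
F_nw = 0.6 × 90 × 1.5 = 81 ksi.
φR_n = 0.75 × 81 × 4.861 = 295.3 kips.

φR_n ≈ 295 kips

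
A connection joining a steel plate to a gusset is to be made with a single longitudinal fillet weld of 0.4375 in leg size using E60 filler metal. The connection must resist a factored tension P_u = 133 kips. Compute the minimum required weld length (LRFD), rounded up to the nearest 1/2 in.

L = 16 in

E60XX → F_EXX = 60 ksi.
Throat t_e = 0.707 × 0.4375 = 0.3093 in.
φr_n = 0.75 × 0.6 × 60 × 0.3093 = 8.351 kips/in.
L_req = P_u / φr_n = 133 / 8.351 = 15.93 in total.
Round up → use L = 16 in.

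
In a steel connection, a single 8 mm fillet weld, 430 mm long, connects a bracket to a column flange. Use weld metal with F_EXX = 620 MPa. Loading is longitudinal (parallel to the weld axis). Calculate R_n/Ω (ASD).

Effective throat t_e = 0.707 × 8 = 5.656 mm.
Total length L = 430 mm; A_we = 5.656 × 430 = 2432 mm².
F_nw = 0.6 F_EXX = 0.6 × 620 = 372 MPa.
R_n = 372 × 2432 × 10⁻³ = 904.7 kN; R_n/Ω = 904.7/2.0 = 452.4 kN.

R_n/Ω ≈ 452 kN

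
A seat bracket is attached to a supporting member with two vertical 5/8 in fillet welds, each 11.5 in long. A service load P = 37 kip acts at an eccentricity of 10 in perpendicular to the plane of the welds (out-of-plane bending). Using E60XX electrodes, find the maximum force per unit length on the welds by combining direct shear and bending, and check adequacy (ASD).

E60XX → F_EXX = 60 ksi.
L_w = 2 × 11.5 = 23 in; section modulus (unit throat) S = 2 × L²/6 = 44.08 in².
Direct shear f_v = P/L_w = 37/23 = 1.609 kip/in.
Moment M = P × e = 37 × 10 = 370 kip·in; bending f_b = M/S = 8.393 kip/in.
f_max = √(f_v² + f_b²) = √(1.609² + 8.393²) = 8.546 kip/in.
r_n/Ω = (1/2.0) × 0.6 × 60 × (0.707 × 0.625) = 7.954 kip/in → NOT adequate.

f_max ≈ 8.55 kip/in; NOT adequate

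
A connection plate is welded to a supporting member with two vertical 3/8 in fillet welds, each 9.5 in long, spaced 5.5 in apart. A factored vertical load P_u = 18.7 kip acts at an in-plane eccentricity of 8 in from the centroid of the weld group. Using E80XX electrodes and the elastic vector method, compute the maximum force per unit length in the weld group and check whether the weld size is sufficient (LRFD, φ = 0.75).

E80XX → F_EXX = 80 ksi.
Total weld length L_w = 19 in. Treat welds as unit-width lines.
Polar moment about centroid: J = 2[d³/12 + d(b/2)²] = 2[9.5³/12 + 9.5×2.75²] = 286.6 in³.
Direct shear f_v = P/L_w = 18.7 / 19 = 0.9842 kip/in (vertical).
Torsion M = P·e = 18.7 × 8 = 149.6 kip·in.
Critical point at (x, y) = (2.75, 4.75) from centroid. f_tx = M·y/J = 2.48 kip/in; f_ty = M·x/J = 1.436 kip/in.
Resultant f_max = √[f_tx² + (f_v + f_ty)²] = √[2.48² + (0.9842 + 1.436)²] = 3.465 kip/in.
Capacity per unit length: φr_n = 0.75 × 0.6 × 80 × (0.707 × 0.375) = 9.544 kip/in.
3.465 ≤ 9.544 → adequate.

f_max ≈ 3.46 kip/in; adequate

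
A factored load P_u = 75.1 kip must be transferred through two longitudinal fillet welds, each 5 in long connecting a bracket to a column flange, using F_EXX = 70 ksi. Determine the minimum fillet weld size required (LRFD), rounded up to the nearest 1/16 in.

w = 3/8 in

Total weld length L = 10 in.
Required throat t_e = P_u / (φ × 0.6 F_EXX × L) = 75.1 / (0.75 × 0.6 × 70 × 10) = 0.2384 in.
Required leg w = t_e / 0.707 = 0.3372 in → use 3/8 in.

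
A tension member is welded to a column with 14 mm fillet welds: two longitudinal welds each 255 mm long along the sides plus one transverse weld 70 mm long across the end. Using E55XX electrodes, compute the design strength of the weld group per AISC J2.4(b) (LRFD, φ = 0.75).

φR_n ≈ 1420 kN

E55XX → F_EXX = 550 MPa.
t_e = 0.707 × 14 = 9.898 mm.
R_nwl = 0.6 × 550 × 9.898 × 510 × 10⁻³ = 1666 kN (longitudinal, 2 welds).
R_nwt = 0.6 × 550 × 9.898 × 70 × 10⁻³ = 228.6 kN (transverse, base value).
(i) R_nwl + R_nwt = 1894 kN; (ii) 0.85 R_nwl + 1.5 R_nwt = 1759 kN.
R_n = max = 1894 kN [governs: (i)]; φR_n = 1421 kN.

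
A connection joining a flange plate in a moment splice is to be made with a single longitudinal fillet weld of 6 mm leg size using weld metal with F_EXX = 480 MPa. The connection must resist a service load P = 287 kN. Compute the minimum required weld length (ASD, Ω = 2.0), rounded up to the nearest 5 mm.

Throat t_e = 0.707 × 6 = 4.242 mm.
r_n/Ω = (0.6 × 480 × 4.242) / 2.0 = 610.8 N/mm = 0.6108 kN/mm.
L_req = P / (r_n/Ω) = 287 / 0.6108 = 469.8 mm total.
Round up → use L = 470 mm.

L = 470 mm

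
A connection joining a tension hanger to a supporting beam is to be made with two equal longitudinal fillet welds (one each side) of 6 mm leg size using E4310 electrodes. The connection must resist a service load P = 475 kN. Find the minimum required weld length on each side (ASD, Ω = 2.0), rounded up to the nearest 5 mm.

E43XX → F_EXX = 430 MPa.
Throat t_e = 0.707 × 6 = 4.242 mm.
r_n/Ω = (0.6 × 430 × 4.242) / 2.0 = 547.2 N/mm = 0.5472 kN/mm.
L_req = P / (r_n/Ω) = 475 / 0.5472 = 868 mm total.
Per side: 868 / 2 = 434 mm.
Round up → use L = 435 mm on each side.

L = 435 mm on each side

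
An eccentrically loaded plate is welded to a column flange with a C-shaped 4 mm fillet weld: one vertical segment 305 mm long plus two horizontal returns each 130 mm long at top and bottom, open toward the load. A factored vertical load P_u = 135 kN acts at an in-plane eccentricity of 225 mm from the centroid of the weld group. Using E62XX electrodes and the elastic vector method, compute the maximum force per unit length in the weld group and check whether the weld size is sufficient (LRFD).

f_max ≈ 750 N/mm; adequate

E62XX → F_EXX = 620 MPa.
Total weld length L_w = 565 mm. Treat welds as unit-width lines.
Centroid: x̄ = 2×130×65 / 565 = 29.91 mm from the vertical weld.
Polar moment about centroid: J = I_x + I_y = [305³/12 + 2×130×152.5²] + [305×29.91² + 2(130³/12 + 130×35.09²)] = 9370000 mm³.
Direct shear f_v = P/L_w = 135×10³ / 565 = 238.9 N/mm (vertical).
Torsion M = P·e = 135×10³ × 225 = 30375000 N·mm.
Critical point at (x, y) = (100.1, 152.5) from centroid. f_tx = M·y/J = 494.4 N/mm; f_ty = M·x/J = 324.5 N/mm.
Resultant f_max = √[f_tx² + (f_v + f_ty)²] = √[494.4² + (238.9 + 324.5)²] = 749.5 N/mm.
Capacity per unit length: φr_n = 0.75 × 0.6 × 620 × (0.707 × 4) = 789 N/mm.
749.5 ≤ 789 → adequate.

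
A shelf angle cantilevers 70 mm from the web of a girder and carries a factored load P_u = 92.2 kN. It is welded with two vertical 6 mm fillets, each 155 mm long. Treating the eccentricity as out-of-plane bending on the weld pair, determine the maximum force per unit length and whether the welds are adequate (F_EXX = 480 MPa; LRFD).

f_max ≈ 859 N/mm; adequate

L_w = 2 × 155 = 310 mm; section modulus (unit throat) S = 2 × L²/6 = 8008 mm².
Direct shear f_v = P/L_w = 92.2×10³/310 = 297.4 N/mm.
Moment M = P × e = 92.2×10³ × 70 = 6454000 N·mm; bending f_b = M/S = 805.9 N/mm.
f_max = √(f_v² + f_b²) = √(297.4² + 805.9²) = 859 N/mm.
φr_n = 0.75 × 0.6 × 480 × (0.707 × 6) = 916.3 N/mm → adequate.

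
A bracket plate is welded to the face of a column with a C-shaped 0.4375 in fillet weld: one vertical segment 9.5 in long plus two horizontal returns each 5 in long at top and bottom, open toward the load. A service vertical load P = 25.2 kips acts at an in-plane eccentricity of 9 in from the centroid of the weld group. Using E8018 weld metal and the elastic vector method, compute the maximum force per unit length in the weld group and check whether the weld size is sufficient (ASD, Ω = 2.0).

E80XX → F_EXX = 80 ksi.
Total weld length L_w = 19.5 in. Treat welds as unit-width lines.
Centroid: x̄ = 2×5×2.5 / 19.5 = 1.282 in from the vertical weld.
Polar moment about centroid: J = I_x + I_y = [9.5³/12 + 2×5×4.75²] + [9.5×1.282² + 2(5³/12 + 5×1.218²)] = 348.4 in³.
Direct shear f_v = P/L_w = 25.2 / 19.5 = 1.292 kip/in (vertical).
Torsion M = P·e = 25.2 × 9 = 226.8 kip·in.
Critical point at (x, y) = (3.718, 4.75) from centroid. f_tx = M·y/J = 3.093 kip/in; f_ty = M·x/J = 2.421 kip/in.
Resultant f_max = √[f_tx² + (f_v + f_ty)²] = √[3.093² + (1.292 + 2.421)²] = 4.832 kip/in.
Capacity per unit length: r_n/Ω = (1/2.0) × 0.6 × 80 × (0.707 × 0.4375) = 7.423 kip/in.
4.832 ≤ 7.423 → adequate.

f_max ≈ 4.83 kip/in; adequate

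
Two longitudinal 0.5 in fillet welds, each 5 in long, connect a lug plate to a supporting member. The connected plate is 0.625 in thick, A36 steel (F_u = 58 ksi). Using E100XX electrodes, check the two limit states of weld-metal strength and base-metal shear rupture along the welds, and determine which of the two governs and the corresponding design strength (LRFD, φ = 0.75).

E100XX → F_EXX = 100 ksi.
t_e = 0.707 × 0.5 = 0.3535 in; L = 10 in.
Weld metal: φR_n = 0.75 × 0.6 × 100 × 0.3535 × 10 = 159.1 kips.
Base metal (shear rupture): φR_n = 0.75 × 0.6 × 58 × 0.625 × 10 = 163.1 kips.
Governing: weld metal.

φR_n ≈ 159 kips (weld metal governs)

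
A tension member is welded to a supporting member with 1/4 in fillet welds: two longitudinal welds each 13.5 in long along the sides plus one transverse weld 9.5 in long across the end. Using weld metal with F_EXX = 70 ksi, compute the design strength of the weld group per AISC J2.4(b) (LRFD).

φR_n ≈ 207 kip

t_e = 0.707 × 0.25 = 0.1767 in.
R_nwl = 0.6 × 70 × 0.1767 × 27 = 200.4 kip (longitudinal, 2 welds).
R_nwt = 0.6 × 70 × 0.1767 × 9.5 = 70.52 kip (transverse, base value).
(i) R_nwl + R_nwt = 271 kip; (ii) 0.85 R_nwl + 1.5 R_nwt = 276.2 kip.
R_n = max = 276.2 kip [governs: (ii)]; φR_n = 207.1 kip.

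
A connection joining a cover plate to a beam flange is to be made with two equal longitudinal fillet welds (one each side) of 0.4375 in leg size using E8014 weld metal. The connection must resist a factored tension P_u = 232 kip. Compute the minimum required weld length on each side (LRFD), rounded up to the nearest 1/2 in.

L = 10.5 in on each side

E80XX → F_EXX = 80 ksi.
Throat t_e = 0.707 × 0.4375 = 0.3093 in.
φr_n = 0.75 × 0.6 × 80 × 0.3093 = 11.14 kip/in.
L_req = P_u / φr_n = 232 / 11.14 = 20.83 in total.
Per side: 20.83 / 2 = 10.42 in.
Round up → use L = 10.5 in on each side.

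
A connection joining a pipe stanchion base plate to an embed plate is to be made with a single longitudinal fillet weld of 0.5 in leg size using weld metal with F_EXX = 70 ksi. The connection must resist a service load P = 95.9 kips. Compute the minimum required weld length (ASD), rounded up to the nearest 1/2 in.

L = 13 in

Throat t_e = 0.707 × 0.5 = 0.3535 in.
r_n/Ω = (0.6 × 70 × 0.3535) / 2.0 = 7.423 kip/in.
L_req = P / (r_n/Ω) = 95.9 / 7.423 = 12.92 in total.
Round up → use L = 13 in.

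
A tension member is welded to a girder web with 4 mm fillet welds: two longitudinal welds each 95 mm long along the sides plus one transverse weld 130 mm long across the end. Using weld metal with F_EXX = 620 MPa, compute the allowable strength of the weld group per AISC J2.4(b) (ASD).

t_e = 0.707 × 4 = 2.828 mm.
R_nwl = 0.6 × 620 × 2.828 × 190 × 10⁻³ = 199.9 kN (longitudinal, 2 welds).
R_nwt = 0.6 × 620 × 2.828 × 130 × 10⁻³ = 136.8 kN (transverse, base value).
(i) R_nwl + R_nwt = 336.6 kN; (ii) 0.85 R_nwl + 1.5 R_nwt = 375 kN.
R_n = max = 375 kN [governs: (ii)]; R_n/Ω = 187.5 kN.

R_n/Ω ≈ 188 kN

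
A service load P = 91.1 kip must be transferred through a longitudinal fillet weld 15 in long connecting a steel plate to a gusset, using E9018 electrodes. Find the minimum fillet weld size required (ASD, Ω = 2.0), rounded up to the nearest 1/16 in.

E90XX → F_EXX = 90 ksi.
Total weld length L = 15 in.
Required throat t_e = P × Ω / (0.6 F_EXX × L) = 91.1 × 2.0 / (0.6 × 90 × 15) = 0.2249 in.
Required leg w = t_e / 0.707 = 0.3182 in → use 3/8 in.

w = 3/8 in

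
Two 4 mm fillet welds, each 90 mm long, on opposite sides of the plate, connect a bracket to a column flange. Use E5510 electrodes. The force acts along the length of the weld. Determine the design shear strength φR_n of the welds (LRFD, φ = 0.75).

φR_n ≈ 126 kN

E55XX → F_EXX = 550 MPa.
Effective throat t_e = 0.707 × 4 = 2.828 mm.
Total length L = 180 mm; A_we = 2.828 × 180 = 509 mm².
F_nw = 0.6 F_EXX = 0.6 × 550 = 330 MPa.
φR_n = 0.75 × 330 × 509 × 10⁻³ = 126 kN.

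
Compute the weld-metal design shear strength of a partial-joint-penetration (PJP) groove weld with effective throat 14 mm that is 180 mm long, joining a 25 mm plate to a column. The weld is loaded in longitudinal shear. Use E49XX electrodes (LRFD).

φR_n ≈ 556 kN

E49XX → F_EXX = 490 MPa.
Effective throat (given) t_e = 14 mm.
A_we = 14 × 180 = 2520 mm².
F_nw = 0.6 F_EXX = 294 MPa.
φR_n = 0.75 × 294 × 2520 × 10⁻³ = 555.7 kN.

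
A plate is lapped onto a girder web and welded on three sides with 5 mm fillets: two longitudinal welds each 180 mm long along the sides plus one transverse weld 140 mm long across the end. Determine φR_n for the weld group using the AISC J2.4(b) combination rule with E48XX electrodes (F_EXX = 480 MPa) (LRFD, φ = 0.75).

φR_n ≈ 394 kN

t_e = 0.707 × 5 = 3.535 mm.
R_nwl = 0.6 × 480 × 3.535 × 360 × 10⁻³ = 366.5 kN (longitudinal, 2 welds).
R_nwt = 0.6 × 480 × 3.535 × 140 × 10⁻³ = 142.5 kN (transverse, base value).
(i) R_nwl + R_nwt = 509 kN; (ii) 0.85 R_nwl + 1.5 R_nwt = 525.3 kN.
R_n = max = 525.3 kN [governs: (ii)]; φR_n = 394 kN.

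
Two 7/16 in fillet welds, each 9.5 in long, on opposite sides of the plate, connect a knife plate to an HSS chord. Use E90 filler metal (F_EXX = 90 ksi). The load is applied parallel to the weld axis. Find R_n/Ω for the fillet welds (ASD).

R_n/Ω ≈ 159 kips

Effective throat t_e = 0.707 × 0.4375 = 0.3093 in.
Total length L = 19 in; A_we = 0.3093 × 19 = 5.877 in².
F_nw = 0.6 F_EXX = 0.6 × 90 = 54 ksi.
R_n = 54 × 5.877 = 317.4 kips; R_n/Ω = 317.4/2.0 = 158.7 kips.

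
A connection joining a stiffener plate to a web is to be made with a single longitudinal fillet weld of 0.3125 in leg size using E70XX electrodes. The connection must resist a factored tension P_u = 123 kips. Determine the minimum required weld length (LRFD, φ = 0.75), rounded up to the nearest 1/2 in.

L = 18 in

E70XX → F_EXX = 70 ksi.
Throat t_e = 0.707 × 0.3125 = 0.2209 in.
φr_n = 0.75 × 0.6 × 70 × 0.2209 = 6.96 kips/in.
L_req = P_u / φr_n = 123 / 6.96 = 17.67 in total.
Round up → use L = 18 in.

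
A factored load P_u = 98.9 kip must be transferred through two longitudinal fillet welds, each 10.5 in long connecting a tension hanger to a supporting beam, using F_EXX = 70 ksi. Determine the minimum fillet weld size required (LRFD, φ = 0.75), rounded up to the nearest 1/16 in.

Total weld length L = 21 in.
Required throat t_e = P_u / (φ × 0.6 F_EXX × L) = 98.9 / (0.75 × 0.6 × 70 × 21) = 0.1495 in.
Required leg w = t_e / 0.707 = 0.2115 in → use 1/4 in.

w = 1/4 in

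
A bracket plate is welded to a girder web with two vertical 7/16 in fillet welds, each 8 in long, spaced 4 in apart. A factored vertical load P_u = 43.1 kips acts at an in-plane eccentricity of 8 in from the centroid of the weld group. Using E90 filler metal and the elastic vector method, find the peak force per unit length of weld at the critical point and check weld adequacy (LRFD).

E90XX → F_EXX = 90 ksi.
Total weld length L_w = 16 in. Treat welds as unit-width lines.
Polar moment about centroid: J = 2[d³/12 + d(b/2)²] = 2[8³/12 + 8×2²] = 149.3 in³.
Direct shear f_v = P/L_w = 43.1 / 16 = 2.694 kip/in (vertical).
Torsion M = P·e = 43.1 × 8 = 344.8 kip·in.
Critical point at (x, y) = (2, 4) from centroid. f_tx = M·y/J = 9.236 kip/in; f_ty = M·x/J = 4.618 kip/in.
Resultant f_max = √[f_tx² + (f_v + f_ty)²] = √[9.236² + (2.694 + 4.618)²] = 11.78 kip/in.
Capacity per unit length: φr_n = 0.75 × 0.6 × 90 × (0.707 × 0.4375) = 12.53 kip/in.
11.78 ≤ 12.53 → adequate.

f_max ≈ 11.8 kip/in; adequate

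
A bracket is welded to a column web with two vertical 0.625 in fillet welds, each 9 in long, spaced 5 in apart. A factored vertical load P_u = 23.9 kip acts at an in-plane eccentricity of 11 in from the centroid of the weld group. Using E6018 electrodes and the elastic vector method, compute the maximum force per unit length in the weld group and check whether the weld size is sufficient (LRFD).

f_max ≈ 6.53 kip/in; adequate

E60XX → F_EXX = 60 ksi.
Total weld length L_w = 18 in. Treat welds as unit-width lines.
Polar moment about centroid: J = 2[d³/12 + d(b/2)²] = 2[9³/12 + 9×2.5²] = 234 in³.
Direct shear f_v = P/L_w = 23.9 / 18 = 1.328 kip/in (vertical).
Torsion M = P·e = 23.9 × 11 = 262.9 kip·in.
Critical point at (x, y) = (2.5, 4.5) from centroid. f_tx = M·y/J = 5.056 kip/in; f_ty = M·x/J = 2.809 kip/in.
Resultant f_max = √[f_tx² + (f_v + f_ty)²] = √[5.056² + (1.328 + 2.809)²] = 6.532 kip/in.
Capacity per unit length: φr_n = 0.75 × 0.6 × 60 × (0.707 × 0.625) = 11.93 kip/in.
6.532 ≤ 11.93 → adequate.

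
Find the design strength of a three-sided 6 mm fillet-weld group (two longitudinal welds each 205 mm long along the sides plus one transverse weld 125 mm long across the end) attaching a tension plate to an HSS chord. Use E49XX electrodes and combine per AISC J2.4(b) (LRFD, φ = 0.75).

φR_n ≈ 501 kN

E49XX → F_EXX = 490 MPa.
t_e = 0.707 × 6 = 4.242 mm.
R_nwl = 0.6 × 490 × 4.242 × 410 × 10⁻³ = 511.3 kN (longitudinal, 2 welds).
R_nwt = 0.6 × 490 × 4.242 × 125 × 10⁻³ = 155.9 kN (transverse, base value).
(i) R_nwl + R_nwt = 667.2 kN; (ii) 0.85 R_nwl + 1.5 R_nwt = 668.5 kN.
R_n = max = 668.5 kN [governs: (ii)]; φR_n = 501.4 kN.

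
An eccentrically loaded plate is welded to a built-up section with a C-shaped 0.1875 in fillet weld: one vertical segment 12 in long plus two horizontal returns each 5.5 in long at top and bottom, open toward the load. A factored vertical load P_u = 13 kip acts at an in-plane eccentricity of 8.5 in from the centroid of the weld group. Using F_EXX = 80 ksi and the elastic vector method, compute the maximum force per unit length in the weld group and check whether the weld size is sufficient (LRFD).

f_max ≈ 1.71 kip/in; adequate

Total weld length L_w = 23 in. Treat welds as unit-width lines.
Centroid: x̄ = 2×5.5×2.75 / 23 = 1.315 in from the vertical weld.
Polar moment about centroid: J = I_x + I_y = [12³/12 + 2×5.5×6²] + [12×1.315² + 2(5.5³/12 + 5.5×1.435²)] = 611.1 in³.
Direct shear f_v = P/L_w = 13 / 23 = 0.5652 kip/in (vertical).
Torsion M = P·e = 13 × 8.5 = 110.5 kip·in.
Critical point at (x, y) = (4.185, 6) from centroid. f_tx = M·y/J = 1.085 kip/in; f_ty = M·x/J = 0.7567 kip/in.
Resultant f_max = √[f_tx² + (f_v + f_ty)²] = √[1.085² + (0.5652 + 0.7567)²] = 1.71 kip/in.
Capacity per unit length: φr_n = 0.75 × 0.6 × 80 × (0.707 × 0.1875) = 4.772 kip/in.
1.71 ≤ 4.772 → adequate.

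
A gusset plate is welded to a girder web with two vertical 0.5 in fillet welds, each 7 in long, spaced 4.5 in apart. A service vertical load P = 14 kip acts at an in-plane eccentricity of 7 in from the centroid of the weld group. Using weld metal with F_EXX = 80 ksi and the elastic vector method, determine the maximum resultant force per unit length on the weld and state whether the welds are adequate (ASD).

f_max ≈ 3.82 kip/in; adequate

Total weld length L_w = 14 in. Treat welds as unit-width lines.
Polar moment about centroid: J = 2[d³/12 + d(b/2)²] = 2[7³/12 + 7×2.25²] = 128 in³.
Direct shear f_v = P/L_w = 14 / 14 = 1 kip/in (vertical).
Torsion M = P·e = 14 × 7 = 98 kip·in.
Critical point at (x, y) = (2.25, 3.5) from centroid. f_tx = M·y/J = 2.679 kip/in; f_ty = M·x/J = 1.722 kip/in.
Resultant f_max = √[f_tx² + (f_v + f_ty)²] = √[2.679² + (1 + 1.722)²] = 3.819 kip/in.
Capacity per unit length: r_n/Ω = (1/2.0) × 0.6 × 80 × (0.707 × 0.5) = 8.484 kip/in.
3.819 ≤ 8.484 → adequate.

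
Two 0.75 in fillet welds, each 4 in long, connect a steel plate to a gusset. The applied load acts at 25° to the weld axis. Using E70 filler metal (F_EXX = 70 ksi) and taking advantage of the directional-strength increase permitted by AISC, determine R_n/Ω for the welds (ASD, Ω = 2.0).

t_e = 0.707 × 0.75 = 0.5302 in; A_we = 0.5302 × 8 = 4.242 in².
Directional factor: 1.0 + 0.5 sin^1.5(25°) = 1.137.
F_nw = 0.6 × 70 × 1.137 = 47.77 ksi.
R_n/Ω = (47.77 × 4.242) / 2.0 = 101.3 kip.

R_n/Ω ≈ 101 kip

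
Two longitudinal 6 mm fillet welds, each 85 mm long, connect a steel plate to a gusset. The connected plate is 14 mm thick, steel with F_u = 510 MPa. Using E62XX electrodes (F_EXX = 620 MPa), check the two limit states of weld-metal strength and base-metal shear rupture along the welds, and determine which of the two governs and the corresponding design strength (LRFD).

φR_n ≈ 201 kN (weld metal governs)

t_e = 0.707 × 6 = 4.242 mm; L = 170 mm.
Weld metal: φR_n = 0.75 × 0.6 × 620 × 4.242 × 170 × 10⁻³ = 201.2 kN.
Base metal (shear rupture): φR_n = 0.75 × 0.6 × 510 × 14 × 170 × 10⁻³ = 546.2 kN.
Governing: weld metal.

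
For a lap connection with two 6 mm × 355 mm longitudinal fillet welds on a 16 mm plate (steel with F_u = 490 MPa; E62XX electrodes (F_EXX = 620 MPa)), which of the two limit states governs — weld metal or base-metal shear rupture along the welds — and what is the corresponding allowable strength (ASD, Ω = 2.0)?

R_n/Ω ≈ 560 kN (weld metal governs)

t_e = 0.707 × 6 = 4.242 mm; L = 710 mm.
Weld metal: R_n/Ω = (1/2.0) × 0.6 × 620 × 4.242 × 710 × 10⁻³ = 560.2 kN.
Base metal (shear rupture): R_n/Ω = (1/2.0) × 0.6 × 490 × 16 × 710 × 10⁻³ = 1670 kN.
Governing: weld metal.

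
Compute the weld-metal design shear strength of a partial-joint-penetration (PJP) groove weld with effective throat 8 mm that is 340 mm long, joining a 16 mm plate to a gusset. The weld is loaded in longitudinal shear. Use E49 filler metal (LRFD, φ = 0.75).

φR_n ≈ 600 kN

E49XX → F_EXX = 490 MPa.
Effective throat (given) t_e = 8 mm.
A_we = 8 × 340 = 2720 mm².
F_nw = 0.6 F_EXX = 294 MPa.
φR_n = 0.75 × 294 × 2720 × 10⁻³ = 599.8 kN.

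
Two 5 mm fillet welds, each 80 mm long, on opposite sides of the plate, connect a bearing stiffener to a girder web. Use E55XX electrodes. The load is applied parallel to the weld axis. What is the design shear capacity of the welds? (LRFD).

φR_n ≈ 140 kN

E55XX → F_EXX = 550 MPa.
Effective throat t_e = 0.707 × 5 = 3.535 mm.
Total length L = 160 mm; A_we = 3.535 × 160 = 565.6 mm².
F_nw = 0.6 F_EXX = 0.6 × 550 = 330 MPa.
φR_n = 0.75 × 330 × 565.6 × 10⁻³ = 140 kN.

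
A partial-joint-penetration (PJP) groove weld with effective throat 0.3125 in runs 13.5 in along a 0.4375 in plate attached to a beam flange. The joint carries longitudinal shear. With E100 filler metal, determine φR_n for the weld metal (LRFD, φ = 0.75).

E100XX → F_EXX = 100 ksi.
Effective throat (given) t_e = 0.3125 in.
A_we = 0.3125 × 13.5 = 4.219 in².
F_nw = 0.6 F_EXX = 60 ksi.
φR_n = 0.75 × 60 × 4.219 = 189.8 kip.

φR_n ≈ 190 kip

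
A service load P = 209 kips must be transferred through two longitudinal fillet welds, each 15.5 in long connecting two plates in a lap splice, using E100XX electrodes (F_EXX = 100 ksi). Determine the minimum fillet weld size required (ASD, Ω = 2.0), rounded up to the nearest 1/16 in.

Total weld length L = 31 in.
Required throat t_e = P × Ω / (0.6 F_EXX × L) = 209 × 2.0 / (0.6 × 100 × 31) = 0.2247 in.
Required leg w = t_e / 0.707 = 0.3179 in → use 3/8 in.

w = 3/8 in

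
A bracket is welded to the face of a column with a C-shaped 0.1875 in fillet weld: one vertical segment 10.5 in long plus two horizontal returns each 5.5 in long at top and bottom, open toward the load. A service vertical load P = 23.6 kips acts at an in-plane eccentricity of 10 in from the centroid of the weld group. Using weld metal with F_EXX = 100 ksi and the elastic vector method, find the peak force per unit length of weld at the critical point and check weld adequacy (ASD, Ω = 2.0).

Total weld length L_w = 21.5 in. Treat welds as unit-width lines.
Centroid: x̄ = 2×5.5×2.75 / 21.5 = 1.407 in from the vertical weld.
Polar moment about centroid: J = I_x + I_y = [10.5³/12 + 2×5.5×5.25²] + [10.5×1.407² + 2(5.5³/12 + 5.5×1.343²)] = 468 in³.
Direct shear f_v = P/L_w = 23.6 / 21.5 = 1.098 kip/in (vertical).
Torsion M = P·e = 23.6 × 10 = 236 kip·in.
Critical point at (x, y) = (4.093, 5.25) from centroid. f_tx = M·y/J = 2.647 kip/in; f_ty = M·x/J = 2.064 kip/in.
Resultant f_max = √[f_tx² + (f_v + f_ty)²] = √[2.647² + (1.098 + 2.064)²] = 4.124 kip/in.
Capacity per unit length: r_n/Ω = (1/2.0) × 0.6 × 100 × (0.707 × 0.1875) = 3.977 kip/in.
4.124 > 3.977 → NOT adequate.

f_max ≈ 4.12 kip/in; NOT adequate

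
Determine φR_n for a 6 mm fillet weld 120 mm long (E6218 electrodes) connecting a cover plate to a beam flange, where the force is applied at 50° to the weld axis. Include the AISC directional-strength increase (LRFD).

φR_n ≈ 190 kN

E62XX → F_EXX = 620 MPa.
t_e = 0.707 × 6 = 4.242 mm; A_we = 4.242 × 120 = 509 mm².
Directional factor: 1.0 + 0.5 sin^1.5(50°) = 1.335.
F_nw = 0.6 × 620 × 1.335 = 496.7 MPa.
φR_n = 0.75 × 496.7 × 509 × 10⁻³ = 189.6 kN.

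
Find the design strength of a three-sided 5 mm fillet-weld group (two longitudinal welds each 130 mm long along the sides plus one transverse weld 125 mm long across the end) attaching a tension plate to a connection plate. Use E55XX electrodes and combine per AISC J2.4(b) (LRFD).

E55XX → F_EXX = 550 MPa.
t_e = 0.707 × 5 = 3.535 mm.
R_nwl = 0.6 × 550 × 3.535 × 260 × 10⁻³ = 303.3 kN (longitudinal, 2 welds).
R_nwt = 0.6 × 550 × 3.535 × 125 × 10⁻³ = 145.8 kN (transverse, base value).
(i) R_nwl + R_nwt = 449.1 kN; (ii) 0.85 R_nwl + 1.5 R_nwt = 476.5 kN.
R_n = max = 476.5 kN [governs: (ii)]; φR_n = 357.4 kN.

φR_n ≈ 357 kN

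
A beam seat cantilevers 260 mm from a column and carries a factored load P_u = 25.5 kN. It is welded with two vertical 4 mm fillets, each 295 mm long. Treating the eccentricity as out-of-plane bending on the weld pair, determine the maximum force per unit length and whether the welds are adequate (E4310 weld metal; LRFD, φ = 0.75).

E43XX → F_EXX = 430 MPa.
L_w = 2 × 295 = 590 mm; section modulus (unit throat) S = 2 × L²/6 = 29010 mm².
Direct shear f_v = P/L_w = 25.5×10³/590 = 43.22 N/mm.
Moment M = P × e = 25.5×10³ × 260 = 6630000 N·mm; bending f_b = M/S = 228.6 N/mm.
f_max = √(f_v² + f_b²) = √(43.22² + 228.6²) = 232.6 N/mm.
φr_n = 0.75 × 0.6 × 430 × (0.707 × 4) = 547.2 N/mm → adequate.

f_max ≈ 233 N/mm; adequate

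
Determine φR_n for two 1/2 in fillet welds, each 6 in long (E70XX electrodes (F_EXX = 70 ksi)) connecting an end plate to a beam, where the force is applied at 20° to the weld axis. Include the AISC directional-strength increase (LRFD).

φR_n ≈ 147 kip

t_e = 0.707 × 0.5 = 0.3535 in; A_we = 0.3535 × 12 = 4.242 in².
Directional factor: 1.0 + 0.5 sin^1.5(20°) = 1.1.
F_nw = 0.6 × 70 × 1.1 = 46.2 ksi.
φR_n = 0.75 × 46.2 × 4.242 = 147 kip.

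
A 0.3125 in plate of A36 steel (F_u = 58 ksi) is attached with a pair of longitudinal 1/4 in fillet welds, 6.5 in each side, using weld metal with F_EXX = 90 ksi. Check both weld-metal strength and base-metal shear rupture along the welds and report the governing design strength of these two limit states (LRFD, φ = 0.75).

φR_n ≈ 93.1 kip (weld metal governs)

t_e = 0.707 × 0.25 = 0.1767 in; L = 13 in.
Weld metal: φR_n = 0.75 × 0.6 × 90 × 0.1767 × 13 = 93.06 kip.
Base metal (shear rupture): φR_n = 0.75 × 0.6 × 58 × 0.3125 × 13 = 106 kip.
Governing: weld metal.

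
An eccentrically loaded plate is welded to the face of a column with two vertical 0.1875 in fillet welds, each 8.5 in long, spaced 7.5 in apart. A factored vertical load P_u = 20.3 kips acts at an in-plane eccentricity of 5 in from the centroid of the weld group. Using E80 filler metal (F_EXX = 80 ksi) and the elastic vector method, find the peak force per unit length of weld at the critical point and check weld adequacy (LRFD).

f_max ≈ 2.63 kip/in; adequate

Total weld length L_w = 17 in. Treat welds as unit-width lines.
Polar moment about centroid: J = 2[d³/12 + d(b/2)²] = 2[8.5³/12 + 8.5×3.75²] = 341.4 in³.
Direct shear f_v = P/L_w = 20.3 / 17 = 1.194 kip/in (vertical).
Torsion M = P·e = 20.3 × 5 = 101.5 kip·in.
Critical point at (x, y) = (3.75, 4.25) from centroid. f_tx = M·y/J = 1.263 kip/in; f_ty = M·x/J = 1.115 kip/in.
Resultant f_max = √[f_tx² + (f_v + f_ty)²] = √[1.263² + (1.194 + 1.115)²] = 2.632 kip/in.
Capacity per unit length: φr_n = 0.75 × 0.6 × 80 × (0.707 × 0.1875) = 4.772 kip/in.
2.632 ≤ 4.772 → adequate.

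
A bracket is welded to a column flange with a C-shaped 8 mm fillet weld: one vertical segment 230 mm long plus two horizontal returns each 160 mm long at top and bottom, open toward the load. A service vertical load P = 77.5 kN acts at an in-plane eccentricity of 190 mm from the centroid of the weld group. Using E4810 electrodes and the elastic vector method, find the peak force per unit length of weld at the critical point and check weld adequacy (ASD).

E48XX → F_EXX = 480 MPa.
Total weld length L_w = 550 mm. Treat welds as unit-width lines.
Centroid: x̄ = 2×160×80 / 550 = 46.55 mm from the vertical weld.
Polar moment about centroid: J = I_x + I_y = [230³/12 + 2×160×115²] + [230×46.55² + 2(160³/12 + 160×33.45²)] = 6785000 mm³.
Direct shear f_v = P/L_w = 77.5×10³ / 550 = 140.9 N/mm (vertical).
Torsion M = P·e = 77.5×10³ × 190 = 14725000 N·mm.
Critical point at (x, y) = (113.5, 115) from centroid. f_tx = M·y/J = 249.6 N/mm; f_ty = M·x/J = 246.2 N/mm.
Resultant f_max = √[f_tx² + (f_v + f_ty)²] = √[249.6² + (140.9 + 246.2)²] = 460.6 N/mm.
Capacity per unit length: r_n/Ω = (1/2.0) × 0.6 × 480 × (0.707 × 8) = 814.5 N/mm.
460.6 ≤ 814.5 → adequate.

f_max ≈ 461 N/mm; adequate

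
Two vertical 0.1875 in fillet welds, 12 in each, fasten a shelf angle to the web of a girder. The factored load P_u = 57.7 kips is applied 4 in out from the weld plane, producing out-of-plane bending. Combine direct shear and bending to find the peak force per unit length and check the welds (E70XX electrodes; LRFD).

E70XX → F_EXX = 70 ksi.
L_w = 2 × 12 = 24 in; section modulus (unit throat) S = 2 × L²/6 = 48 in².
Direct shear f_v = P/L_w = 57.7/24 = 2.404 kip/in.
Moment M = P × e = 57.7 × 4 = 230.8 kip·in; bending f_b = M/S = 4.808 kip/in.
f_max = √(f_v² + f_b²) = √(2.404² + 4.808²) = 5.376 kip/in.
φr_n = 0.75 × 0.6 × 70 × (0.707 × 0.1875) = 4.176 kip/in → NOT adequate.

f_max ≈ 5.38 kip/in; NOT adequate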